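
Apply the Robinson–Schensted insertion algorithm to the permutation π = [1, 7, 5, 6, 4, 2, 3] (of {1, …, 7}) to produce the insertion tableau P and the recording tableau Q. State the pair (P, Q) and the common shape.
P = [1, 2, 3] / [4, 6] / [5] / [7];  Q = [1, 2, 4] / [3, 7] / [5] / [6];  common shape = (3, 2, 1, 1)

Row-insert the values π_1, π_2, … into P one at a time, bumping the leftmost entry strictly greater than the inserted value down to the next row. The recording tableau Q records, in position (i, j), the step at which that cell was added to P.
  Insert 1 (step 1): P = [1];  Q = [1]
  Insert 7 (step 2): P = [1, 7];  Q = [1, 2]
  Insert 5 (step 3): P = [1, 5] / [7];  Q = [1, 2] / [3]
  Insert 6 (step 4): P = [1, 5, 6] / [7];  Q = [1, 2, 4] / [3]
  Insert 4 (step 5): P = [1, 4, 6] / [5] / [7];  Q = [1, 2, 4] / [3] / [5]
  Insert 2 (step 6): P = [1, 2, 6] / [4] / [5] / [7];  Q = [1, 2, 4] / [3] / [5] / [6]
  Insert 3 (step 7): P = [1, 2, 3] / [4, 6] / [5] / [7];  Q = [1, 2, 4] / [3, 7] / [5] / [6]
Final shape: (3, 2, 1, 1).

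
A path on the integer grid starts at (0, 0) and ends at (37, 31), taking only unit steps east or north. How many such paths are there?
Number of paths = 21912870037044995008

A monotone lattice path from (0, 0) to (37, 31) consists of 37 east steps and 31 north steps in some order, so it is determined by which 37 of the 68 steps are east. The count is C(68, 37) = 21912870037044995008.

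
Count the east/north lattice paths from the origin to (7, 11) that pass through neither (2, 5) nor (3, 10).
Number of paths = 21322

Inclusion–exclusion. Total paths: C(18, 7) = 31824. Through P₁: C(7, 2)·C(11, 5) = 9702. Through P₂: C(13, 3)·C(5, 4) = 1430. Since P₁ is strictly southwest of P₂, a monotone path through both must visit P₁ then P₂; paths through both = C(7, 2)·C(6, 1)·C(5, 4) = 630. Avoid both = 31824 − 9702 − 1430 + 630 = 21322.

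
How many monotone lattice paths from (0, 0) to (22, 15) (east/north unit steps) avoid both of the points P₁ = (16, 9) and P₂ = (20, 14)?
Number of paths = 4072808490

Inclusion–exclusion. Total paths: C(37, 22) = 9364199760. Through P₁: C(25, 16)·C(12, 6) = 1887708900. Through P₂: C(34, 20)·C(3, 2) = 4175926920. Since P₁ is strictly southwest of P₂, a monotone path through both must visit P₁ then P₂; paths through both = C(25, 16)·C(9, 4)·C(3, 2) = 772244550. Avoid both = 9364199760 − 1887708900 − 4175926920 + 772244550 = 4072808490.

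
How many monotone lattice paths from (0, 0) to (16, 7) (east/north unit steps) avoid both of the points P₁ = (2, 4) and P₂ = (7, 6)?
Number of paths = 220947

Inclusion–exclusion. Total paths: C(23, 16) = 245157. Through P₁: C(6, 2)·C(17, 14) = 10200. Through P₂: C(13, 7)·C(10, 9) = 17160. Since P₁ is strictly southwest of P₂, a monotone path through both must visit P₁ then P₂; paths through both = C(6, 2)·C(7, 5)·C(10, 9) = 3150. Avoid both = 245157 − 10200 − 17160 + 3150 = 220947.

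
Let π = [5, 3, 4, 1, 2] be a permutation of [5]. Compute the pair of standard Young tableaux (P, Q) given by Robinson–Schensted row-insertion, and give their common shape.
P = [1, 2] / [3, 4] / [5];  Q = [1, 3] / [2, 5] / [4];  common shape = (2, 2, 1)

Row-insert the values π_1, π_2, … into P one at a time, bumping the leftmost entry strictly greater than the inserted value down to the next row. The recording tableau Q records, in position (i, j), the step at which that cell was added to P.
  Insert 5 (step 1): P = [5];  Q = [1]
  Insert 3 (step 2): P = [3] / [5];  Q = [1] / [2]
  Insert 4 (step 3): P = [3, 4] / [5];  Q = [1, 3] / [2]
  Insert 1 (step 4): P = [1, 4] / [3] / [5];  Q = [1, 3] / [2] / [4]
  Insert 2 (step 5): P = [1, 2] / [3, 4] / [5];  Q = [1, 3] / [2, 5] / [4]
Final shape: (2, 2, 1).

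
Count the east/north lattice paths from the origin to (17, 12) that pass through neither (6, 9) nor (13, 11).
Number of paths = 38494295

Inclusion–exclusion. Total paths: C(29, 17) = 51895935. Through P₁: C(15, 6)·C(14, 11) = 1821820. Through P₂: C(24, 13)·C(5, 4) = 12480720. Since P₁ is strictly southwest of P₂, a monotone path through both must visit P₁ then P₂; paths through both = C(15, 6)·C(9, 7)·C(5, 4) = 900900. Avoid both = 51895935 − 1821820 − 12480720 + 900900 = 38494295.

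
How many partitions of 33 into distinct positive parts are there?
q(33) = 448

A partition into distinct parts is a strictly decreasing sequence summing to n. The recurrence d(n, m) = d(n, m−1) + d(n−m, m−1) (use part m at most once) with q(n) = d(n, n) gives q(33) = 448. (Euler's theorem: # distinct-part partitions = # odd-part partitions.)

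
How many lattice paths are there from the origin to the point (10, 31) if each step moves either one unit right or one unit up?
Number of paths = 1121099408

A monotone lattice path from (0, 0) to (10, 31) consists of 10 east steps and 31 north steps in some order, so it is determined by which 10 of the 41 steps are east. The count is C(41, 10) = 1121099408.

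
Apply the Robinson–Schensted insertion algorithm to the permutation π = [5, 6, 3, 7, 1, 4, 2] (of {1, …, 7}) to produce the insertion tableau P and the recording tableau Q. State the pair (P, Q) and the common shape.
P = [1, 2, 7] / [3, 4] / [5, 6];  Q = [1, 2, 4] / [3, 6] / [5, 7];  common shape = (3, 2, 2)

Row-insert the values π_1, π_2, … into P one at a time, bumping the leftmost entry strictly greater than the inserted value down to the next row. The recording tableau Q records, in position (i, j), the step at which that cell was added to P.
  Insert 5 (step 1): P = [5];  Q = [1]
  Insert 6 (step 2): P = [5, 6];  Q = [1, 2]
  Insert 3 (step 3): P = [3, 6] / [5];  Q = [1, 2] / [3]
  Insert 7 (step 4): P = [3, 6, 7] / [5];  Q = [1, 2, 4] / [3]
  Insert 1 (step 5): P = [1, 6, 7] / [3] / [5];  Q = [1, 2, 4] / [3] / [5]
  Insert 4 (step 6): P = [1, 4, 7] / [3, 6] / [5];  Q = [1, 2, 4] / [3, 6] / [5]
  Insert 2 (step 7): P = [1, 2, 7] / [3, 4] / [5, 6];  Q = [1, 2, 4] / [3, 6] / [5, 7]
Final shape: (3, 2, 2).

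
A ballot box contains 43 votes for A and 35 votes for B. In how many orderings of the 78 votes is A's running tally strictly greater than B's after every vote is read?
Strict-lead orderings = 1860487297922073041760

Total orderings of the 78 votes with 43 for A: C(78, 43) = 18139751154740212157160. By the Bertrand ballot formula (Cycle Lemma / reflection principle), the number of orderings in which A is strictly ahead of B throughout is (p − q)/(p + q) · C(p + q, p) = (43 − 35)/(43 + 35) · 18139751154740212157160 = 1860487297922073041760.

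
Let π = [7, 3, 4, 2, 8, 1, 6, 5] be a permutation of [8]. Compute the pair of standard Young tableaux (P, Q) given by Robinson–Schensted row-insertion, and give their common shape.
P = [1, 4, 5] / [2, 6] / [3, 8] / [7];  Q = [1, 3, 5] / [2, 7] / [4, 8] / [6];  common shape = (3, 2, 2, 1)

Row-insert the values π_1, π_2, … into P one at a time, bumping the leftmost entry strictly greater than the inserted value down to the next row. The recording tableau Q records, in position (i, j), the step at which that cell was added to P.
  Insert 7 (step 1): P = [7];  Q = [1]
  Insert 3 (step 2): P = [3] / [7];  Q = [1] / [2]
  Insert 4 (step 3): P = [3, 4] / [7];  Q = [1, 3] / [2]
  Insert 2 (step 4): P = [2, 4] / [3] / [7];  Q = [1, 3] / [2] / [4]
  Insert 8 (step 5): P = [2, 4, 8] / [3] / [7];  Q = [1, 3, 5] / [2] / [4]
  Insert 1 (step 6): P = [1, 4, 8] / [2] / [3] / [7];  Q = [1, 3, 5] / [2] / [4] / [6]
  Insert 6 (step 7): P = [1, 4, 6] / [2, 8] / [3] / [7];  Q = [1, 3, 5] / [2, 7] / [4] / [6]
  Insert 5 (step 8): P = [1, 4, 5] / [2, 6] / [3, 8] / [7];  Q = [1, 3, 5] / [2, 7] / [4, 8] / [6]
Final shape: (3, 2, 2, 1).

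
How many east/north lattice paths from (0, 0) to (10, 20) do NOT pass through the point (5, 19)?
Number of paths = 29789991

Total paths from (0, 0) to (10, 20): C(30, 10) = 30045015. Paths through (5, 19): (paths (0, 0) → (5, 19)) × (paths (5, 19) → (10, 20)) = C(24, 5) · C(6, 5) = 42504 · 6 = 255024. Avoidance count = 30045015 − 255024 = 29789991.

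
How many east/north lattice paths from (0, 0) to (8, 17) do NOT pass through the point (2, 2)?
Number of paths = 755991

Total paths from (0, 0) to (8, 17): C(25, 8) = 1081575. Paths through (2, 2): (paths (0, 0) → (2, 2)) × (paths (2, 2) → (8, 17)) = C(4, 2) · C(21, 6) = 6 · 54264 = 325584. Avoidance count = 1081575 − 325584 = 755991.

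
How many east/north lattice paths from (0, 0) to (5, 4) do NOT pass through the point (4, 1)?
Number of paths = 106

Total paths from (0, 0) to (5, 4): C(9, 5) = 126. Paths through (4, 1): (paths (0, 0) → (4, 1)) × (paths (4, 1) → (5, 4)) = C(5, 4) · C(4, 1) = 5 · 4 = 20. Avoidance count = 126 − 20 = 106.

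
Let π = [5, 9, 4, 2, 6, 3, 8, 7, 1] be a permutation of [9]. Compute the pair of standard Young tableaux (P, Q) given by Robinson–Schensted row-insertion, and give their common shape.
P = [1, 3, 7] / [2, 6, 8] / [4, 9] / [5];  Q = [1, 2, 7] / [3, 5, 8] / [4, 6] / [9];  common shape = (3, 3, 2, 1)

Row-insert the values π_1, π_2, … into P one at a time, bumping the leftmost entry strictly greater than the inserted value down to the next row. The recording tableau Q records, in position (i, j), the step at which that cell was added to P.
  Insert 5 (step 1): P = [5];  Q = [1]
  Insert 9 (step 2): P = [5, 9];  Q = [1, 2]
  Insert 4 (step 3): P = [4, 9] / [5];  Q = [1, 2] / [3]
  Insert 2 (step 4): P = [2, 9] / [4] / [5];  Q = [1, 2] / [3] / [4]
  Insert 6 (step 5): P = [2, 6] / [4, 9] / [5];  Q = [1, 2] / [3, 5] / [4]
  Insert 3 (step 6): P = [2, 3] / [4, 6] / [5, 9];  Q = [1, 2] / [3, 5] / [4, 6]
  Insert 8 (step 7): P = [2, 3, 8] / [4, 6] / [5, 9];  Q = [1, 2, 7] / [3, 5] / [4, 6]
  Insert 7 (step 8): P = [2, 3, 7] / [4, 6, 8] / [5, 9];  Q = [1, 2, 7] / [3, 5, 8] / [4, 6]
  Insert 1 (step 9): P = [1, 3, 7] / [2, 6, 8] / [4, 9] / [5];  Q = [1, 2, 7] / [3, 5, 8] / [4, 6] / [9]
Final shape: (3, 3, 2, 1).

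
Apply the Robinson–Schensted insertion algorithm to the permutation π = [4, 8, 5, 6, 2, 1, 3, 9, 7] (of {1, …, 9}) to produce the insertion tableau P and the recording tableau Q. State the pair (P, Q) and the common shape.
P = [1, 3, 6, 7] / [2, 5, 9] / [4] / [8];  Q = [1, 2, 4, 8] / [3, 7, 9] / [5] / [6];  common shape = (4, 3, 1, 1)

Row-insert the values π_1, π_2, … into P one at a time, bumping the leftmost entry strictly greater than the inserted value down to the next row. The recording tableau Q records, in position (i, j), the step at which that cell was added to P.
  Insert 4 (step 1): P = [4];  Q = [1]
  Insert 8 (step 2): P = [4, 8];  Q = [1, 2]
  Insert 5 (step 3): P = [4, 5] / [8];  Q = [1, 2] / [3]
  Insert 6 (step 4): P = [4, 5, 6] / [8];  Q = [1, 2, 4] / [3]
  Insert 2 (step 5): P = [2, 5, 6] / [4] / [8];  Q = [1, 2, 4] / [3] / [5]
  Insert 1 (step 6): P = [1, 5, 6] / [2] / [4] / [8];  Q = [1, 2, 4] / [3] / [5] / [6]
  Insert 3 (step 7): P = [1, 3, 6] / [2, 5] / [4] / [8];  Q = [1, 2, 4] / [3, 7] / [5] / [6]
  Insert 9 (step 8): P = [1, 3, 6, 9] / [2, 5] / [4] / [8];  Q = [1, 2, 4, 8] / [3, 7] / [5] / [6]
  Insert 7 (step 9): P = [1, 3, 6, 7] / [2, 5, 9] / [4] / [8];  Q = [1, 2, 4, 8] / [3, 7, 9] / [5] / [6]
Final shape: (4, 3, 1, 1).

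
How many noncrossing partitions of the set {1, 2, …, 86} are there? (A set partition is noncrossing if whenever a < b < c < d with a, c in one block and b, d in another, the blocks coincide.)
C_86 = 4180080073556524734514695828170907458428751314320

These noncrossing partitions are counted by the Catalan number C_n = (1/(n + 1)) · C(2n, n). For n = 86: C_86 = (1/87) · C(172, 86) = 363666966399417651902778537050868948883301364345840/87 = 4180080073556524734514695828170907458428751314320.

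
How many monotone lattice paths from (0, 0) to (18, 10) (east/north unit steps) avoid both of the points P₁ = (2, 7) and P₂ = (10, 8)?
Number of paths = 11133696

Inclusion–exclusion. Total paths: C(28, 18) = 13123110. Through P₁: C(9, 2)·C(19, 16) = 34884. Through P₂: C(18, 10)·C(10, 8) = 1969110. Since P₁ is strictly southwest of P₂, a monotone path through both must visit P₁ then P₂; paths through both = C(9, 2)·C(9, 8)·C(10, 8) = 14580. Avoid both = 13123110 − 34884 − 1969110 + 14580 = 11133696.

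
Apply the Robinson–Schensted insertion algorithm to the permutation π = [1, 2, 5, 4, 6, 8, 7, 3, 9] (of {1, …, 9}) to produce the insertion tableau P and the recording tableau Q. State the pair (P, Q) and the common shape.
P = [1, 2, 3, 6, 7, 9] / [4, 8] / [5];  Q = [1, 2, 3, 5, 6, 9] / [4, 7] / [8];  common shape = (6, 2, 1)

Row-insert the values π_1, π_2, … into P one at a time, bumping the leftmost entry strictly greater than the inserted value down to the next row. The recording tableau Q records, in position (i, j), the step at which that cell was added to P.
  Insert 1 (step 1): P = [1];  Q = [1]
  Insert 2 (step 2): P = [1, 2];  Q = [1, 2]
  Insert 5 (step 3): P = [1, 2, 5];  Q = [1, 2, 3]
  Insert 4 (step 4): P = [1, 2, 4] / [5];  Q = [1, 2, 3] / [4]
  Insert 6 (step 5): P = [1, 2, 4, 6] / [5];  Q = [1, 2, 3, 5] / [4]
  Insert 8 (step 6): P = [1, 2, 4, 6, 8] / [5];  Q = [1, 2, 3, 5, 6] / [4]
  Insert 7 (step 7): P = [1, 2, 4, 6, 7] / [5, 8];  Q = [1, 2, 3, 5, 6] / [4, 7]
  Insert 3 (step 8): P = [1, 2, 3, 6, 7] / [4, 8] / [5];  Q = [1, 2, 3, 5, 6] / [4, 7] / [8]
  Insert 9 (step 9): P = [1, 2, 3, 6, 7, 9] / [4, 8] / [5];  Q = [1, 2, 3, 5, 6, 9] / [4, 7] / [8]
Final shape: (6, 2, 1).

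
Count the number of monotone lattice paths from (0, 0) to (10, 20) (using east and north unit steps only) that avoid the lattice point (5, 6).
Number of paths = 24672879

Total paths from (0, 0) to (10, 20): C(30, 10) = 30045015. Paths through (5, 6): (paths (0, 0) → (5, 6)) × (paths (5, 6) → (10, 20)) = C(11, 5) · C(19, 5) = 462 · 11628 = 5372136. Avoidance count = 30045015 − 5372136 = 24672879.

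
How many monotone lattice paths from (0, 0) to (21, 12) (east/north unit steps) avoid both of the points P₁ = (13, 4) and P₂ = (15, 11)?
Number of paths = 270703360

Inclusion–exclusion. Total paths: C(33, 21) = 354817320. Through P₁: C(17, 13)·C(16, 8) = 30630600. Through P₂: C(26, 15)·C(7, 6) = 54083120. Since P₁ is strictly southwest of P₂, a monotone path through both must visit P₁ then P₂; paths through both = C(17, 13)·C(9, 2)·C(7, 6) = 599760. Avoid both = 354817320 − 30630600 − 54083120 + 599760 = 270703360.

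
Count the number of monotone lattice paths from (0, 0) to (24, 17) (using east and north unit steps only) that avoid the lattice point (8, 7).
Number of paths = 117403465725

Total paths from (0, 0) to (24, 17): C(41, 24) = 151584480450. Paths through (8, 7): (paths (0, 0) → (8, 7)) × (paths (8, 7) → (24, 17)) = C(15, 8) · C(26, 16) = 6435 · 5311735 = 34181014725. Avoidance count = 151584480450 − 34181014725 = 117403465725.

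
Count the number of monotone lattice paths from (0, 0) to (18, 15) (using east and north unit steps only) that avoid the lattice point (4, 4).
Number of paths = 725140320

Total paths from (0, 0) to (18, 15): C(33, 18) = 1037158320. Paths through (4, 4): (paths (0, 0) → (4, 4)) × (paths (4, 4) → (18, 15)) = C(8, 4) · C(25, 14) = 70 · 4457400 = 312018000. Avoidance count = 1037158320 − 312018000 = 725140320.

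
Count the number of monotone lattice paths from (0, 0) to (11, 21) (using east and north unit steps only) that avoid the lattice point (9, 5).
Number of paths = 128718174

Total paths from (0, 0) to (11, 21): C(32, 11) = 129024480. Paths through (9, 5): (paths (0, 0) → (9, 5)) × (paths (9, 5) → (11, 21)) = C(14, 9) · C(18, 2) = 2002 · 153 = 306306. Avoidance count = 129024480 − 306306 = 128718174.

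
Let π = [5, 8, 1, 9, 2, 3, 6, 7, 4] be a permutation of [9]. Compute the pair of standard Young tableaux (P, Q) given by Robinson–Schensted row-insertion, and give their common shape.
P = [1, 2, 3, 4, 7] / [5, 6, 9] / [8];  Q = [1, 2, 4, 7, 8] / [3, 5, 6] / [9];  common shape = (5, 3, 1)

Row-insert the values π_1, π_2, … into P one at a time, bumping the leftmost entry strictly greater than the inserted value down to the next row. The recording tableau Q records, in position (i, j), the step at which that cell was added to P.
  Insert 5 (step 1): P = [5];  Q = [1]
  Insert 8 (step 2): P = [5, 8];  Q = [1, 2]
  Insert 1 (step 3): P = [1, 8] / [5];  Q = [1, 2] / [3]
  Insert 9 (step 4): P = [1, 8, 9] / [5];  Q = [1, 2, 4] / [3]
  Insert 2 (step 5): P = [1, 2, 9] / [5, 8];  Q = [1, 2, 4] / [3, 5]
  Insert 3 (step 6): P = [1, 2, 3] / [5, 8, 9];  Q = [1, 2, 4] / [3, 5, 6]
  Insert 6 (step 7): P = [1, 2, 3, 6] / [5, 8, 9];  Q = [1, 2, 4, 7] / [3, 5, 6]
  Insert 7 (step 8): P = [1, 2, 3, 6, 7] / [5, 8, 9];  Q = [1, 2, 4, 7, 8] / [3, 5, 6]
  Insert 4 (step 9): P = [1, 2, 3, 4, 7] / [5, 6, 9] / [8];  Q = [1, 2, 4, 7, 8] / [3, 5, 6] / [9]
Final shape: (5, 3, 1).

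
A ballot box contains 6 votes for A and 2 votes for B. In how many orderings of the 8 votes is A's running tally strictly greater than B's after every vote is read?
Strict-lead orderings = 14

Total orderings of the 8 votes with 6 for A: C(8, 6) = 28. By the Bertrand ballot formula (Cycle Lemma / reflection principle), the number of orderings in which A is strictly ahead of B throughout is (p − q)/(p + q) · C(p + q, p) = (6 − 2)/(6 + 2) · 28 = 14.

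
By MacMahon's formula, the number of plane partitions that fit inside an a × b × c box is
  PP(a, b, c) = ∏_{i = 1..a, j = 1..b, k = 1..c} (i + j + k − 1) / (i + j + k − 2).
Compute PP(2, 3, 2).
PP(2, 3, 2) = 50

Evaluate the triple product over i = 1..2, j = 1..3, k = 1..2. The factors are (2/1) · (3/2) · (3/2) · (4/3) · (4/3) · (5/4) · (3/2) · (4/3) · … (12 factors total). The numerators and denominators telescope so the product is an integer; carrying out the multiplication exactly gives PP(2, 3, 2) = 50.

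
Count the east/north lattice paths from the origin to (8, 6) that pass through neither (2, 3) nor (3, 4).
Number of paths = 1848

Inclusion–exclusion. Total paths: C(14, 8) = 3003. Through P₁: C(5, 2)·C(9, 6) = 840. Through P₂: C(7, 3)·C(7, 5) = 735. Since P₁ is strictly southwest of P₂, a monotone path through both must visit P₁ then P₂; paths through both = C(5, 2)·C(2, 1)·C(7, 5) = 420. Avoid both = 3003 − 840 − 735 + 420 = 1848.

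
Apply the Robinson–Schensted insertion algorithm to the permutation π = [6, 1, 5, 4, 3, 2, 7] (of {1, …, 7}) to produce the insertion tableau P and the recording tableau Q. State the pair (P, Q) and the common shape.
P = [1, 2, 7] / [3] / [4] / [5] / [6];  Q = [1, 3, 7] / [2] / [4] / [5] / [6];  common shape = (3, 1, 1, 1, 1)

Row-insert the values π_1, π_2, … into P one at a time, bumping the leftmost entry strictly greater than the inserted value down to the next row. The recording tableau Q records, in position (i, j), the step at which that cell was added to P.
  Insert 6 (step 1): P = [6];  Q = [1]
  Insert 1 (step 2): P = [1] / [6];  Q = [1] / [2]
  Insert 5 (step 3): P = [1, 5] / [6];  Q = [1, 3] / [2]
  Insert 4 (step 4): P = [1, 4] / [5] / [6];  Q = [1, 3] / [2] / [4]
  Insert 3 (step 5): P = [1, 3] / [4] / [5] / [6];  Q = [1, 3] / [2] / [4] / [5]
  Insert 2 (step 6): P = [1, 2] / [3] / [4] / [5] / [6];  Q = [1, 3] / [2] / [4] / [5] / [6]
  Insert 7 (step 7): P = [1, 2, 7] / [3] / [4] / [5] / [6];  Q = [1, 3, 7] / [2] / [4] / [5] / [6]
Final shape: (3, 1, 1, 1, 1).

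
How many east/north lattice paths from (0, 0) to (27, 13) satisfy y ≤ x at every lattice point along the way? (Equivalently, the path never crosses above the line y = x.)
Number of paths = 6446369400

By the reflection principle (André's argument), the number of monotone paths to (27, 13) with n ≤ m that never go above y = x is C(40, 27) − C(40, 28) = 12033222880 − 5586853480 = 6446369400.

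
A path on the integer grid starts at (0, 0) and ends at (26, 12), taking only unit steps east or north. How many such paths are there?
Number of paths = 2707475148

A monotone lattice path from (0, 0) to (26, 12) consists of 26 east steps and 12 north steps in some order, so it is determined by which 26 of the 38 steps are east. The count is C(38, 26) = 2707475148.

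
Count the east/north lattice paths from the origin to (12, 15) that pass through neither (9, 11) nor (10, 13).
Number of paths = 7664144

Inclusion–exclusion. Total paths: C(27, 12) = 17383860. Through P₁: C(20, 9)·C(7, 3) = 5878600. Through P₂: C(23, 10)·C(4, 2) = 6864396. Since P₁ is strictly southwest of P₂, a monotone path through both must visit P₁ then P₂; paths through both = C(20, 9)·C(3, 1)·C(4, 2) = 3023280. Avoid both = 17383860 − 5878600 − 6864396 + 3023280 = 7664144.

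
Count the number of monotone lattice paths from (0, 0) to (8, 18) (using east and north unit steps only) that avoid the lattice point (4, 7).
Number of paths = 1111825

Total paths from (0, 0) to (8, 18): C(26, 8) = 1562275. Paths through (4, 7): (paths (0, 0) → (4, 7)) × (paths (4, 7) → (8, 18)) = C(11, 4) · C(15, 4) = 330 · 1365 = 450450. Avoidance count = 1562275 − 450450 = 1111825.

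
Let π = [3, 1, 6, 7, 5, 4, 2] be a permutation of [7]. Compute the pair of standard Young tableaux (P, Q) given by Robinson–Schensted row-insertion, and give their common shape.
P = [1, 2, 7] / [3, 4] / [5] / [6];  Q = [1, 3, 4] / [2, 5] / [6] / [7];  common shape = (3, 2, 1, 1)

Row-insert the values π_1, π_2, … into P one at a time, bumping the leftmost entry strictly greater than the inserted value down to the next row. The recording tableau Q records, in position (i, j), the step at which that cell was added to P.
  Insert 3 (step 1): P = [3];  Q = [1]
  Insert 1 (step 2): P = [1] / [3];  Q = [1] / [2]
  Insert 6 (step 3): P = [1, 6] / [3];  Q = [1, 3] / [2]
  Insert 7 (step 4): P = [1, 6, 7] / [3];  Q = [1, 3, 4] / [2]
  Insert 5 (step 5): P = [1, 5, 7] / [3, 6];  Q = [1, 3, 4] / [2, 5]
  Insert 4 (step 6): P = [1, 4, 7] / [3, 5] / [6];  Q = [1, 3, 4] / [2, 5] / [6]
  Insert 2 (step 7): P = [1, 2, 7] / [3, 4] / [5] / [6];  Q = [1, 3, 4] / [2, 5] / [6] / [7]
Final shape: (3, 2, 1, 1).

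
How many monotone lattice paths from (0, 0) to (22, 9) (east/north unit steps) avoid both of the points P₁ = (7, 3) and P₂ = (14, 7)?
Number of paths = 10197795

Inclusion–exclusion. Total paths: C(31, 22) = 20160075. Through P₁: C(10, 7)·C(21, 15) = 6511680. Through P₂: C(21, 14)·C(10, 8) = 5232600. Since P₁ is strictly southwest of P₂, a monotone path through both must visit P₁ then P₂; paths through both = C(10, 7)·C(11, 7)·C(10, 8) = 1782000. Avoid both = 20160075 − 6511680 − 5232600 + 1782000 = 10197795.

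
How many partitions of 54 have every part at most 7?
p(54, parts ≤ 7) = 26226

Use the recurrence p(n, m) = p(n, m−1) + p(n−m, m): either the largest part is < m (count p(n, m−1)) or the largest part is exactly m (remove one copy of m, count p(n−m, m)). With p(0, ·) = 1 this gives p(54, parts ≤ 7) = 26226. (By conjugating Young diagrams, this also counts partitions of 54 into at most 7 parts.)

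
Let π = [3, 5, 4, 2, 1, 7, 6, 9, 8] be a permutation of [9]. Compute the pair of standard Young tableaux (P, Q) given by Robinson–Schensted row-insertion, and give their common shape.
P = [1, 4, 6, 8] / [2, 7, 9] / [3] / [5];  Q = [1, 2, 6, 8] / [3, 7, 9] / [4] / [5];  common shape = (4, 3, 1, 1)

Row-insert the values π_1, π_2, … into P one at a time, bumping the leftmost entry strictly greater than the inserted value down to the next row. The recording tableau Q records, in position (i, j), the step at which that cell was added to P.
  Insert 3 (step 1): P = [3];  Q = [1]
  Insert 5 (step 2): P = [3, 5];  Q = [1, 2]
  Insert 4 (step 3): P = [3, 4] / [5];  Q = [1, 2] / [3]
  Insert 2 (step 4): P = [2, 4] / [3] / [5];  Q = [1, 2] / [3] / [4]
  Insert 1 (step 5): P = [1, 4] / [2] / [3] / [5];  Q = [1, 2] / [3] / [4] / [5]
  Insert 7 (step 6): P = [1, 4, 7] / [2] / [3] / [5];  Q = [1, 2, 6] / [3] / [4] / [5]
  Insert 6 (step 7): P = [1, 4, 6] / [2, 7] / [3] / [5];  Q = [1, 2, 6] / [3, 7] / [4] / [5]
  Insert 9 (step 8): P = [1, 4, 6, 9] / [2, 7] / [3] / [5];  Q = [1, 2, 6, 8] / [3, 7] / [4] / [5]
  Insert 8 (step 9): P = [1, 4, 6, 8] / [2, 7, 9] / [3] / [5];  Q = [1, 2, 6, 8] / [3, 7, 9] / [4] / [5]
Final shape: (4, 3, 1, 1).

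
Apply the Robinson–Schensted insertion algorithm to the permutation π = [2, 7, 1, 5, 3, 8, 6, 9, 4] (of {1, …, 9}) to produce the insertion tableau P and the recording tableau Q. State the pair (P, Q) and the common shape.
P = [1, 3, 4, 9] / [2, 5, 6] / [7, 8];  Q = [1, 2, 6, 8] / [3, 4, 7] / [5, 9];  common shape = (4, 3, 2)

Row-insert the values π_1, π_2, … into P one at a time, bumping the leftmost entry strictly greater than the inserted value down to the next row. The recording tableau Q records, in position (i, j), the step at which that cell was added to P.
  Insert 2 (step 1): P = [2];  Q = [1]
  Insert 7 (step 2): P = [2, 7];  Q = [1, 2]
  Insert 1 (step 3): P = [1, 7] / [2];  Q = [1, 2] / [3]
  Insert 5 (step 4): P = [1, 5] / [2, 7];  Q = [1, 2] / [3, 4]
  Insert 3 (step 5): P = [1, 3] / [2, 5] / [7];  Q = [1, 2] / [3, 4] / [5]
  Insert 8 (step 6): P = [1, 3, 8] / [2, 5] / [7];  Q = [1, 2, 6] / [3, 4] / [5]
  Insert 6 (step 7): P = [1, 3, 6] / [2, 5, 8] / [7];  Q = [1, 2, 6] / [3, 4, 7] / [5]
  Insert 9 (step 8): P = [1, 3, 6, 9] / [2, 5, 8] / [7];  Q = [1, 2, 6, 8] / [3, 4, 7] / [5]
  Insert 4 (step 9): P = [1, 3, 4, 9] / [2, 5, 6] / [7, 8];  Q = [1, 2, 6, 8] / [3, 4, 7] / [5, 9]
Final shape: (4, 3, 2).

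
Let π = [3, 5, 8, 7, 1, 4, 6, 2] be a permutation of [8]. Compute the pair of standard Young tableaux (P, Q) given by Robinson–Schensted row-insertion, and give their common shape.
P = [1, 2, 6] / [3, 4, 7] / [5] / [8];  Q = [1, 2, 3] / [4, 6, 7] / [5] / [8];  common shape = (3, 3, 1, 1)

Row-insert the values π_1, π_2, … into P one at a time, bumping the leftmost entry strictly greater than the inserted value down to the next row. The recording tableau Q records, in position (i, j), the step at which that cell was added to P.
  Insert 3 (step 1): P = [3];  Q = [1]
  Insert 5 (step 2): P = [3, 5];  Q = [1, 2]
  Insert 8 (step 3): P = [3, 5, 8];  Q = [1, 2, 3]
  Insert 7 (step 4): P = [3, 5, 7] / [8];  Q = [1, 2, 3] / [4]
  Insert 1 (step 5): P = [1, 5, 7] / [3] / [8];  Q = [1, 2, 3] / [4] / [5]
  Insert 4 (step 6): P = [1, 4, 7] / [3, 5] / [8];  Q = [1, 2, 3] / [4, 6] / [5]
  Insert 6 (step 7): P = [1, 4, 6] / [3, 5, 7] / [8];  Q = [1, 2, 3] / [4, 6, 7] / [5]
  Insert 2 (step 8): P = [1, 2, 6] / [3, 4, 7] / [5] / [8];  Q = [1, 2, 3] / [4, 6, 7] / [5] / [8]
Final shape: (3, 3, 1, 1).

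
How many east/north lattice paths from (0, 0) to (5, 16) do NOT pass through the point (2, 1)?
Number of paths = 17901

Total paths from (0, 0) to (5, 16): C(21, 5) = 20349. Paths through (2, 1): (paths (0, 0) → (2, 1)) × (paths (2, 1) → (5, 16)) = C(3, 2) · C(18, 3) = 3 · 816 = 2448. Avoidance count = 20349 − 2448 = 17901.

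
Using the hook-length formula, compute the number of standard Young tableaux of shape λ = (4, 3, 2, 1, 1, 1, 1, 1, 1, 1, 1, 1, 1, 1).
# SYT of shape (4, 3, 2, 1, 1, 1, 1, 1, 1, 1, 1, 1, 1, 1) = 408576

Hook-length formula: f^λ = n! / Π hook(c), product over all cells c of the Young diagram. For λ = (4, 3, 2, 1, 1, 1, 1, 1, 1, 1, 1, 1, 1, 1), n = 20 boxes. Hook lengths by row (left-to-right, top-to-bottom): [17, 5, 3, 1]; [15, 3, 1]; [13, 1]; [11]; [10]; [9]; [8]; [7]; [6]; [5]; [4]; [3]; [2]; [1]. Product of hooks = 5954588640000. So f^λ = 20! / 5954588640000 = 2432902008176640000 / 5954588640000 = 408576.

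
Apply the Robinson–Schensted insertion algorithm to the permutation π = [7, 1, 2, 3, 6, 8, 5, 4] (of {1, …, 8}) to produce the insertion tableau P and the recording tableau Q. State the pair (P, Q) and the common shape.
P = [1, 2, 3, 4, 8] / [5] / [6] / [7];  Q = [1, 3, 4, 5, 6] / [2] / [7] / [8];  common shape = (5, 1, 1, 1)

Row-insert the values π_1, π_2, … into P one at a time, bumping the leftmost entry strictly greater than the inserted value down to the next row. The recording tableau Q records, in position (i, j), the step at which that cell was added to P.
  Insert 7 (step 1): P = [7];  Q = [1]
  Insert 1 (step 2): P = [1] / [7];  Q = [1] / [2]
  Insert 2 (step 3): P = [1, 2] / [7];  Q = [1, 3] / [2]
  Insert 3 (step 4): P = [1, 2, 3] / [7];  Q = [1, 3, 4] / [2]
  Insert 6 (step 5): P = [1, 2, 3, 6] / [7];  Q = [1, 3, 4, 5] / [2]
  Insert 8 (step 6): P = [1, 2, 3, 6, 8] / [7];  Q = [1, 3, 4, 5, 6] / [2]
  Insert 5 (step 7): P = [1, 2, 3, 5, 8] / [6] / [7];  Q = [1, 3, 4, 5, 6] / [2] / [7]
  Insert 4 (step 8): P = [1, 2, 3, 4, 8] / [5] / [6] / [7];  Q = [1, 3, 4, 5, 6] / [2] / [7] / [8]
Final shape: (5, 1, 1, 1).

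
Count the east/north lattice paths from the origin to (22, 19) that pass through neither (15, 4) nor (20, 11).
Number of paths = 240329528121

Inclusion–exclusion. Total paths: C(41, 22) = 244662670200. Through P₁: C(19, 15)·C(22, 7) = 661028544. Through P₂: C(31, 20)·C(10, 2) = 3810254175. Since P₁ is strictly southwest of P₂, a monotone path through both must visit P₁ then P₂; paths through both = C(19, 15)·C(12, 5)·C(10, 2) = 138140640. Avoid both = 244662670200 − 661028544 − 3810254175 + 138140640 = 240329528121.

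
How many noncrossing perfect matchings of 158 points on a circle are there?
C_79 = 289450081175264899454283846029490767264392230

These noncrossing handshakes are counted by the Catalan number C_n = (1/(n + 1)) · C(2n, n). For n = 79: C_79 = (1/80) · C(158, 79) = 23156006494021191956342707682359261381151378400/80 = 289450081175264899454283846029490767264392230.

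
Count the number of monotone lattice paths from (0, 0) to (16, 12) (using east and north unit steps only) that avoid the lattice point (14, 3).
Number of paths = 30384355

Total paths from (0, 0) to (16, 12): C(28, 16) = 30421755. Paths through (14, 3): (paths (0, 0) → (14, 3)) × (paths (14, 3) → (16, 12)) = C(17, 14) · C(11, 2) = 680 · 55 = 37400. Avoidance count = 30421755 − 37400 = 30384355.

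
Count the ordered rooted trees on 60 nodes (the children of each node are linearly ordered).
C_59 = 405944995127576985730643443367112

These ordered rooted trees are counted by the Catalan number C_n = (1/(n + 1)) · C(2n, n). For n = 59: C_59 = (1/60) · C(118, 59) = 24356699707654619143838606602026720/60 = 405944995127576985730643443367112.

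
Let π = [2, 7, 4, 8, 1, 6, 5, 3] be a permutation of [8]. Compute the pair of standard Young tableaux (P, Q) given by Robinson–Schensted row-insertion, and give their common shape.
P = [1, 3, 5] / [2, 4] / [6, 8] / [7];  Q = [1, 2, 4] / [3, 6] / [5, 7] / [8];  common shape = (3, 2, 2, 1)

Row-insert the values π_1, π_2, … into P one at a time, bumping the leftmost entry strictly greater than the inserted value down to the next row. The recording tableau Q records, in position (i, j), the step at which that cell was added to P.
  Insert 2 (step 1): P = [2];  Q = [1]
  Insert 7 (step 2): P = [2, 7];  Q = [1, 2]
  Insert 4 (step 3): P = [2, 4] / [7];  Q = [1, 2] / [3]
  Insert 8 (step 4): P = [2, 4, 8] / [7];  Q = [1, 2, 4] / [3]
  Insert 1 (step 5): P = [1, 4, 8] / [2] / [7];  Q = [1, 2, 4] / [3] / [5]
  Insert 6 (step 6): P = [1, 4, 6] / [2, 8] / [7];  Q = [1, 2, 4] / [3, 6] / [5]
  Insert 5 (step 7): P = [1, 4, 5] / [2, 6] / [7, 8];  Q = [1, 2, 4] / [3, 6] / [5, 7]
  Insert 3 (step 8): P = [1, 3, 5] / [2, 4] / [6, 8] / [7];  Q = [1, 2, 4] / [3, 6] / [5, 7] / [8]
Final shape: (3, 2, 2, 1).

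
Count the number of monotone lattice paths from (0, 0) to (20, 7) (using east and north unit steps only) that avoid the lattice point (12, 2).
Number of paths = 770913

Total paths from (0, 0) to (20, 7): C(27, 20) = 888030. Paths through (12, 2): (paths (0, 0) → (12, 2)) × (paths (12, 2) → (20, 7)) = C(14, 12) · C(13, 8) = 91 · 1287 = 117117. Avoidance count = 888030 − 117117 = 770913.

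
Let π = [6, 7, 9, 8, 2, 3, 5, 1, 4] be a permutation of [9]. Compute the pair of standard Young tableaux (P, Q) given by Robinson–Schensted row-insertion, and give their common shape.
P = [1, 3, 4] / [2, 5, 8] / [6, 7] / [9];  Q = [1, 2, 3] / [4, 6, 7] / [5, 9] / [8];  common shape = (3, 3, 2, 1)

Row-insert the values π_1, π_2, … into P one at a time, bumping the leftmost entry strictly greater than the inserted value down to the next row. The recording tableau Q records, in position (i, j), the step at which that cell was added to P.
  Insert 6 (step 1): P = [6];  Q = [1]
  Insert 7 (step 2): P = [6, 7];  Q = [1, 2]
  Insert 9 (step 3): P = [6, 7, 9];  Q = [1, 2, 3]
  Insert 8 (step 4): P = [6, 7, 8] / [9];  Q = [1, 2, 3] / [4]
  Insert 2 (step 5): P = [2, 7, 8] / [6] / [9];  Q = [1, 2, 3] / [4] / [5]
  Insert 3 (step 6): P = [2, 3, 8] / [6, 7] / [9];  Q = [1, 2, 3] / [4, 6] / [5]
  Insert 5 (step 7): P = [2, 3, 5] / [6, 7, 8] / [9];  Q = [1, 2, 3] / [4, 6, 7] / [5]
  Insert 1 (step 8): P = [1, 3, 5] / [2, 7, 8] / [6] / [9];  Q = [1, 2, 3] / [4, 6, 7] / [5] / [8]
  Insert 4 (step 9): P = [1, 3, 4] / [2, 5, 8] / [6, 7] / [9];  Q = [1, 2, 3] / [4, 6, 7] / [5, 9] / [8]
Final shape: (3, 3, 2, 1).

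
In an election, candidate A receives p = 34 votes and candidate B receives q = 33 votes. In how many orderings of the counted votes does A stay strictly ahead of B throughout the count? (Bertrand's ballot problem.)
Strict-lead orderings = 212336130412243110

Total orderings of the 67 votes with 34 for A: C(67, 34) = 14226520737620288370. By the Bertrand ballot formula (Cycle Lemma / reflection principle), the number of orderings in which A is strictly ahead of B throughout is (p − q)/(p + q) · C(p + q, p) = (34 − 33)/(34 + 33) · 14226520737620288370 = 212336130412243110.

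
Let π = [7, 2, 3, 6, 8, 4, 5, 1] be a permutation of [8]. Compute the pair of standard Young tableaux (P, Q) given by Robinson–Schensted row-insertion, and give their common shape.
P = [1, 3, 4, 5] / [2, 8] / [6] / [7];  Q = [1, 3, 4, 5] / [2, 7] / [6] / [8];  common shape = (4, 2, 1, 1)

Row-insert the values π_1, π_2, … into P one at a time, bumping the leftmost entry strictly greater than the inserted value down to the next row. The recording tableau Q records, in position (i, j), the step at which that cell was added to P.
  Insert 7 (step 1): P = [7];  Q = [1]
  Insert 2 (step 2): P = [2] / [7];  Q = [1] / [2]
  Insert 3 (step 3): P = [2, 3] / [7];  Q = [1, 3] / [2]
  Insert 6 (step 4): P = [2, 3, 6] / [7];  Q = [1, 3, 4] / [2]
  Insert 8 (step 5): P = [2, 3, 6, 8] / [7];  Q = [1, 3, 4, 5] / [2]
  Insert 4 (step 6): P = [2, 3, 4, 8] / [6] / [7];  Q = [1, 3, 4, 5] / [2] / [6]
  Insert 5 (step 7): P = [2, 3, 4, 5] / [6, 8] / [7];  Q = [1, 3, 4, 5] / [2, 7] / [6]
  Insert 1 (step 8): P = [1, 3, 4, 5] / [2, 8] / [6] / [7];  Q = [1, 3, 4, 5] / [2, 7] / [6] / [8]
Final shape: (4, 2, 1, 1).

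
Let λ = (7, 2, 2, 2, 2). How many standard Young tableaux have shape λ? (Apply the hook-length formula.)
# SYT of shape (7, 2, 2, 2, 2) = 34398

Hook-length formula: f^λ = n! / Π hook(c), product over all cells c of the Young diagram. For λ = (7, 2, 2, 2, 2), n = 15 boxes. Hook lengths by row (left-to-right, top-to-bottom): [11, 10, 5, 4, 3, 2, 1]; [5, 4]; [4, 3]; [3, 2]; [2, 1]. Product of hooks = 38016000. So f^λ = 15! / 38016000 = 1307674368000 / 38016000 = 34398.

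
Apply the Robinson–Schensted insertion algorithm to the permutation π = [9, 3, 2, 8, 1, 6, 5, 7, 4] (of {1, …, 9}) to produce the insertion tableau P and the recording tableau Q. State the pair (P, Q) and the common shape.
P = [1, 4, 7] / [2, 5] / [3, 6] / [8] / [9];  Q = [1, 4, 8] / [2, 6] / [3, 7] / [5] / [9];  common shape = (3, 2, 2, 1, 1)

Row-insert the values π_1, π_2, … into P one at a time, bumping the leftmost entry strictly greater than the inserted value down to the next row. The recording tableau Q records, in position (i, j), the step at which that cell was added to P.
  Insert 9 (step 1): P = [9];  Q = [1]
  Insert 3 (step 2): P = [3] / [9];  Q = [1] / [2]
  Insert 2 (step 3): P = [2] / [3] / [9];  Q = [1] / [2] / [3]
  Insert 8 (step 4): P = [2, 8] / [3] / [9];  Q = [1, 4] / [2] / [3]
  Insert 1 (step 5): P = [1, 8] / [2] / [3] / [9];  Q = [1, 4] / [2] / [3] / [5]
  Insert 6 (step 6): P = [1, 6] / [2, 8] / [3] / [9];  Q = [1, 4] / [2, 6] / [3] / [5]
  Insert 5 (step 7): P = [1, 5] / [2, 6] / [3, 8] / [9];  Q = [1, 4] / [2, 6] / [3, 7] / [5]
  Insert 7 (step 8): P = [1, 5, 7] / [2, 6] / [3, 8] / [9];  Q = [1, 4, 8] / [2, 6] / [3, 7] / [5]
  Insert 4 (step 9): P = [1, 4, 7] / [2, 5] / [3, 6] / [8] / [9];  Q = [1, 4, 8] / [2, 6] / [3, 7] / [5] / [9]
Final shape: (3, 2, 2, 1, 1).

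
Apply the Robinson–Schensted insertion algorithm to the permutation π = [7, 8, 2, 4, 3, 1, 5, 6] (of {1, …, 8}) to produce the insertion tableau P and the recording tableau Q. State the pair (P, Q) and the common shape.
P = [1, 3, 5, 6] / [2, 8] / [4] / [7];  Q = [1, 2, 7, 8] / [3, 4] / [5] / [6];  common shape = (4, 2, 1, 1)

Row-insert the values π_1, π_2, … into P one at a time, bumping the leftmost entry strictly greater than the inserted value down to the next row. The recording tableau Q records, in position (i, j), the step at which that cell was added to P.
  Insert 7 (step 1): P = [7];  Q = [1]
  Insert 8 (step 2): P = [7, 8];  Q = [1, 2]
  Insert 2 (step 3): P = [2, 8] / [7];  Q = [1, 2] / [3]
  Insert 4 (step 4): P = [2, 4] / [7, 8];  Q = [1, 2] / [3, 4]
  Insert 3 (step 5): P = [2, 3] / [4, 8] / [7];  Q = [1, 2] / [3, 4] / [5]
  Insert 1 (step 6): P = [1, 3] / [2, 8] / [4] / [7];  Q = [1, 2] / [3, 4] / [5] / [6]
  Insert 5 (step 7): P = [1, 3, 5] / [2, 8] / [4] / [7];  Q = [1, 2, 7] / [3, 4] / [5] / [6]
  Insert 6 (step 8): P = [1, 3, 5, 6] / [2, 8] / [4] / [7];  Q = [1, 2, 7, 8] / [3, 4] / [5] / [6]
Final shape: (4, 2, 1, 1).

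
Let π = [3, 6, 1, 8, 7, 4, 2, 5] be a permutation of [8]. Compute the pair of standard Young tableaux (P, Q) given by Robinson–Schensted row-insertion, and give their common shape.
P = [1, 2, 5] / [3, 4, 7] / [6] / [8];  Q = [1, 2, 4] / [3, 5, 8] / [6] / [7];  common shape = (3, 3, 1, 1)

Row-insert the values π_1, π_2, … into P one at a time, bumping the leftmost entry strictly greater than the inserted value down to the next row. The recording tableau Q records, in position (i, j), the step at which that cell was added to P.
  Insert 3 (step 1): P = [3];  Q = [1]
  Insert 6 (step 2): P = [3, 6];  Q = [1, 2]
  Insert 1 (step 3): P = [1, 6] / [3];  Q = [1, 2] / [3]
  Insert 8 (step 4): P = [1, 6, 8] / [3];  Q = [1, 2, 4] / [3]
  Insert 7 (step 5): P = [1, 6, 7] / [3, 8];  Q = [1, 2, 4] / [3, 5]
  Insert 4 (step 6): P = [1, 4, 7] / [3, 6] / [8];  Q = [1, 2, 4] / [3, 5] / [6]
  Insert 2 (step 7): P = [1, 2, 7] / [3, 4] / [6] / [8];  Q = [1, 2, 4] / [3, 5] / [6] / [7]
  Insert 5 (step 8): P = [1, 2, 5] / [3, 4, 7] / [6] / [8];  Q = [1, 2, 4] / [3, 5, 8] / [6] / [7]
Final shape: (3, 3, 1, 1).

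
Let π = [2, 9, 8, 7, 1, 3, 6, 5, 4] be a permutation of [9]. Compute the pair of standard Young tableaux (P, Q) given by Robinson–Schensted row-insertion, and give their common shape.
P = [1, 3, 4] / [2, 5] / [6] / [7] / [8] / [9];  Q = [1, 2, 7] / [3, 6] / [4] / [5] / [8] / [9];  common shape = (3, 2, 1, 1, 1, 1)

Row-insert the values π_1, π_2, … into P one at a time, bumping the leftmost entry strictly greater than the inserted value down to the next row. The recording tableau Q records, in position (i, j), the step at which that cell was added to P.
  Insert 2 (step 1): P = [2];  Q = [1]
  Insert 9 (step 2): P = [2, 9];  Q = [1, 2]
  Insert 8 (step 3): P = [2, 8] / [9];  Q = [1, 2] / [3]
  Insert 7 (step 4): P = [2, 7] / [8] / [9];  Q = [1, 2] / [3] / [4]
  Insert 1 (step 5): P = [1, 7] / [2] / [8] / [9];  Q = [1, 2] / [3] / [4] / [5]
  Insert 3 (step 6): P = [1, 3] / [2, 7] / [8] / [9];  Q = [1, 2] / [3, 6] / [4] / [5]
  Insert 6 (step 7): P = [1, 3, 6] / [2, 7] / [8] / [9];  Q = [1, 2, 7] / [3, 6] / [4] / [5]
  Insert 5 (step 8): P = [1, 3, 5] / [2, 6] / [7] / [8] / [9];  Q = [1, 2, 7] / [3, 6] / [4] / [5] / [8]
  Insert 4 (step 9): P = [1, 3, 4] / [2, 5] / [6] / [7] / [8] / [9];  Q = [1, 2, 7] / [3, 6] / [4] / [5] / [8] / [9]
Final shape: (3, 2, 1, 1, 1, 1).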